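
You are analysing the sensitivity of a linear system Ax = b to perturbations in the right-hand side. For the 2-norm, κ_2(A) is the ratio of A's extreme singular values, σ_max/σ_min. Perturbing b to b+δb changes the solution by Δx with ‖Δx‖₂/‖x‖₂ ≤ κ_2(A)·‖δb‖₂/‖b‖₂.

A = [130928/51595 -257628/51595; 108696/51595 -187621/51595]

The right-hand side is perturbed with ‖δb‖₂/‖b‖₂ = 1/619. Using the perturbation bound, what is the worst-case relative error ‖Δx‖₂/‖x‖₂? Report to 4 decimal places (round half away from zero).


AᵀA = [1158278464/106481761 -2164974840/106481761; -2164974840/106481761 4062953041/106481761]; tr = 18066545/368449, det = 614656/368449
solving λ² − 18066545/368449·λ + 614656/368449 = 0 gives λ = 49, 12544/368449
κ_2(A) = √(λ_max/λ_min) = √(49 / (12544/368449)) = 37.9375
κ_2(A)·‖δb‖/‖b‖ = 0.0613

0.0613


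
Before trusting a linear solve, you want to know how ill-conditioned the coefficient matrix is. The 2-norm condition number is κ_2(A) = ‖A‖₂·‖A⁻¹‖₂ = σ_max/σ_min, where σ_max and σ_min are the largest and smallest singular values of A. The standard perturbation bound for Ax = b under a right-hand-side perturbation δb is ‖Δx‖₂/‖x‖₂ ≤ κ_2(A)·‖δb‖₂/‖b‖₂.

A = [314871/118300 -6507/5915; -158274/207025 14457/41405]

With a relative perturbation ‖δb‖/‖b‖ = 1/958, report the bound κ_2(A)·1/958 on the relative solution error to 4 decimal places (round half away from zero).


0.1064

M = AᵀA = [8414166609/1097199376 -876376665/274299844; -876376665/274299844 91348650/68574961]. tr(M)=58436361/6492304, det(M)=50625/6492304
char-poly roots: 9 and 5625/6492304
κ = σ_max/σ_min = 3/(75/2548) = 101.9200
κ_2(A)·‖δb‖/‖b‖ = 0.1064


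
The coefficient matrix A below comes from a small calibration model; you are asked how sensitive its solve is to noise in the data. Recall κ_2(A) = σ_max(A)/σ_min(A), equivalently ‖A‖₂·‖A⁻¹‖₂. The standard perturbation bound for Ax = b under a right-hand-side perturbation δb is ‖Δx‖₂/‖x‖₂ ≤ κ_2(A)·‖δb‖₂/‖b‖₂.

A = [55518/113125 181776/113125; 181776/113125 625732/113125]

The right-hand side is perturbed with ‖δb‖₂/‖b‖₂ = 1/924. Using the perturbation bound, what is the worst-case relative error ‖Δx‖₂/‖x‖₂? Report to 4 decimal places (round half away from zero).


0.2938

form AᵀA = [11559924/4095125 39627168/4095125; 39627168/4095125 135866576/4095125] with trace 1179412/32761 and determinant 576/32761
solving λ² − 1179412/32761·λ + 576/32761 = 0 gives λ = 36, 16/32761
so κ_2 = √(36 / (16/32761)) = 271.5000
κ_2(A)·‖δb‖/‖b‖ = 0.2938


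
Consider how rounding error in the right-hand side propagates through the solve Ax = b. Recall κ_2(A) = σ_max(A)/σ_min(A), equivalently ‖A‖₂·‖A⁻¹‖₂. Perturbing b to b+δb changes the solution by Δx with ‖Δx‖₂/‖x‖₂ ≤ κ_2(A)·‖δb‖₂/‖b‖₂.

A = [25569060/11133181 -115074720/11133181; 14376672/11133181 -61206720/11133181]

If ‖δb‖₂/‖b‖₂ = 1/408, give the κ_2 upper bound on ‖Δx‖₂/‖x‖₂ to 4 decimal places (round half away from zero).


0.4894

form AᵀA = [2977389367056/428884841449 -13225956255360/428884841449; -13225956255360/428884841449 58783577011200/428884841449] with trace 36740610576/255136729 and determinant 132710400/255136729
char-poly roots: 144 and 921600/255136729
σ_max=√144=12, σ_min=√(921600/255136729)=(960/15973) → κ = 199.6625
bound on ‖Δx‖/‖x‖: κ·ε = 199.6625·1/408 = 0.4894


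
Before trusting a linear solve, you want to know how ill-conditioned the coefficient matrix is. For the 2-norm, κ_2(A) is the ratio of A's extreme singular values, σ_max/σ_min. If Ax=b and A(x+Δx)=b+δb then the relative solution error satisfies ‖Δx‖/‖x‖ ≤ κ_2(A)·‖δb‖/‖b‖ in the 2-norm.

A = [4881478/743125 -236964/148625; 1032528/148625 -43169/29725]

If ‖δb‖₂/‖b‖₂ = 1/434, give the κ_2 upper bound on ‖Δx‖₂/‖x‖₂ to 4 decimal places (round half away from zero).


form AᵀA = [1464043364/16015625 -65864232/3203125; -65864232/3203125 2979641/640625] with trace 37525229/390625 and determinant 23059204/9765625
eigenvalues of AᵀA: λ = (tr ± √(tr²−4·det))/2 = 2401/25, 9604/390625
so κ_2 = √((2401/25) / (9604/390625)) = 62.5000
worst-case relative error ≤ 62.5000 × 1/434 = 0.1440

0.1440


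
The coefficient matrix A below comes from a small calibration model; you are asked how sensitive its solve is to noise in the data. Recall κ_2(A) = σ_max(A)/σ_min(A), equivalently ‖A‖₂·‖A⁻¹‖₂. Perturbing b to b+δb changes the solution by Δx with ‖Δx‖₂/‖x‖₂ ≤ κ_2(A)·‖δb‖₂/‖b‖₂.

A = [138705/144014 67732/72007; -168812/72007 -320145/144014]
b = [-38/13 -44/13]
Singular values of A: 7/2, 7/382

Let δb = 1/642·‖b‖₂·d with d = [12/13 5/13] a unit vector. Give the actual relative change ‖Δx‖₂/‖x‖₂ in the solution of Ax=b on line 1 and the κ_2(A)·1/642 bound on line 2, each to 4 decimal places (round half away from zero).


0.0017
0.2975

from the listed singular values, σ₁ = 7/2, σ_n = 7/382
κ = σ_max/σ_min = (7/2)/(7/382) = 191.0000
κ_2(A)·‖δb‖/‖b‖ = 0.2975
solve Ax = b  →  x = [150.9557 -157.6749]
‖b‖ = 4.4721, ‖x‖ = 218.2865
δb = ε·‖b‖·d = [0.0064 0.0027]; solving A·Δx = δb gives ‖Δx‖ = 0.3801
realised ‖Δx‖/‖x‖ = 0.0017
tightness: 0.0017 against a bound of 0.2975 (unrounded ratio ≈ 0.0059)


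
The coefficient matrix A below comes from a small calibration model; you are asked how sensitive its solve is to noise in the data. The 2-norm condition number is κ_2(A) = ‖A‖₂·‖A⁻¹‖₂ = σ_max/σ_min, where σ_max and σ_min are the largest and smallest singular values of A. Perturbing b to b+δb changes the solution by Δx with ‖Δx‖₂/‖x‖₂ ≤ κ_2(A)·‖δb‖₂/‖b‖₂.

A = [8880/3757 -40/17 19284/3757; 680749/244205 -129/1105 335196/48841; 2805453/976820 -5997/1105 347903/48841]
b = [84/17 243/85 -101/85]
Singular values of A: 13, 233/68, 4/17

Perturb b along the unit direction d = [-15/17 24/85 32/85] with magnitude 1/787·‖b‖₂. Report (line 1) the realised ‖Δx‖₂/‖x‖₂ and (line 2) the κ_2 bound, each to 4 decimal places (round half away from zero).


largest singular value 13, smallest 4/17
κ_2(A) = 13 / (4/17) = 55.2500
worst-case relative error ≤ 55.2500 × 1/787 = 0.0702
solve Ax = b  →  x = [15.9038 0.7194 -6.0310]
‖b‖ = 5.8310, ‖x‖ = 17.0241
with δb = [-0.0065 0.0021 0.0028], A·Δx = δb → ‖Δx‖ = 0.0315
dividing the unrounded norms, ‖Δx‖/‖x‖ = 0.0018
tightness: 0.0018 against a bound of 0.0702 (unrounded ratio ≈ 0.0263)

0.0018
0.0702


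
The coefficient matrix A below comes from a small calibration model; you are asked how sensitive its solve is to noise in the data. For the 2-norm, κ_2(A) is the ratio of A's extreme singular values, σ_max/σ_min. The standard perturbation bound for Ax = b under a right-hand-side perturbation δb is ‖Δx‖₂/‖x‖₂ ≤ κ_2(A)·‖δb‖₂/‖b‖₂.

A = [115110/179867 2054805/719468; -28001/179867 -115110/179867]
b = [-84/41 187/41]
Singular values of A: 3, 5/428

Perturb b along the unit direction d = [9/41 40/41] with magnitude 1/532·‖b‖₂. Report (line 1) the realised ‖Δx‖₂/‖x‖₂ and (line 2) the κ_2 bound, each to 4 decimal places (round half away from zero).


from the listed singular values, σ₁ = 3, σ_n = 5/428
κ_2(A) = 3 / (5/428) = 256.8000
perturbation bound = 256.8000·1/532 = 0.4827
solve Ax = b  →  x = [-334.2683 74.1854]
2-norm of b is 5.0000; of x, 342.4015
Δx = A⁻¹·δb where δb = 1/532·5.0000·d; ‖Δx‖ = 0.8045
relative error = 0.0023
so the bound overstates the realised error by a factor of ≈ 205.4409 (computed from the unrounded values)

0.0023
0.4827


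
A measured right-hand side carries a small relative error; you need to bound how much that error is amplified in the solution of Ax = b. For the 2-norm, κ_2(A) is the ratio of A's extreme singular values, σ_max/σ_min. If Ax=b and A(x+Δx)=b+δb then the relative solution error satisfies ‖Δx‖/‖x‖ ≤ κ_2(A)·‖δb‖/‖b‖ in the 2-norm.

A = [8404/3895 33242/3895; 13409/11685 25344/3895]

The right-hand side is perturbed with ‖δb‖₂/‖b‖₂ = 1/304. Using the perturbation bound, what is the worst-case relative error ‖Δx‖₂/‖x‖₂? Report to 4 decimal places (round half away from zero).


form AᵀA = [32617849/5461569 15705800/606841; 15705800/606841 69893956/606841] with trace 393613/3249 and determinant 58564/3249
λ_max, λ_min = (393613/3249 ± √154170096025/10556001)/2 = 121, 484/3249
κ_2(A) = √(λ_max/λ_min) = √(121 / (484/3249)) = 28.5000
κ_2(A)·‖δb‖/‖b‖ = 0.0938

0.0938


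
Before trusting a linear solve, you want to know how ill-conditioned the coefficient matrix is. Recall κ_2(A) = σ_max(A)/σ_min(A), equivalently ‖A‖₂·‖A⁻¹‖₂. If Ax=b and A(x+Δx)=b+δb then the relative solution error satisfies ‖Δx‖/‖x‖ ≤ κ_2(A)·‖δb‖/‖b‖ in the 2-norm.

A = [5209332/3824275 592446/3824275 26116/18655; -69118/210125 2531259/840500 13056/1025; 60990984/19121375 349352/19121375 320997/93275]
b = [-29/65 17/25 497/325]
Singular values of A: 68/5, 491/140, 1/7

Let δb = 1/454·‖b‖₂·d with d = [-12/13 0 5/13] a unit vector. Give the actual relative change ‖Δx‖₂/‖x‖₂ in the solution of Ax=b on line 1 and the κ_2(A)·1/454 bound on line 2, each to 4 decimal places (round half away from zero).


largest singular value 68/5, smallest 1/7
κ = σ_max/σ_min = (68/5)/(1/7) = 95.2000
κ_2(A)·‖δb‖/‖b‖ = 0.2097
solve Ax = b  →  x = [-1.2174 -6.7095 1.6083]
‖b‖₂ = 1.7321 and ‖x‖₂ = 7.0062
re-solving with b+δb shifts x by Δx of norm 0.0267
dividing the unrounded norms, ‖Δx‖/‖x‖ = 0.0038
tightness: 0.0038 against a bound of 0.2097 (unrounded ratio ≈ 0.0182)

0.0038
0.2097


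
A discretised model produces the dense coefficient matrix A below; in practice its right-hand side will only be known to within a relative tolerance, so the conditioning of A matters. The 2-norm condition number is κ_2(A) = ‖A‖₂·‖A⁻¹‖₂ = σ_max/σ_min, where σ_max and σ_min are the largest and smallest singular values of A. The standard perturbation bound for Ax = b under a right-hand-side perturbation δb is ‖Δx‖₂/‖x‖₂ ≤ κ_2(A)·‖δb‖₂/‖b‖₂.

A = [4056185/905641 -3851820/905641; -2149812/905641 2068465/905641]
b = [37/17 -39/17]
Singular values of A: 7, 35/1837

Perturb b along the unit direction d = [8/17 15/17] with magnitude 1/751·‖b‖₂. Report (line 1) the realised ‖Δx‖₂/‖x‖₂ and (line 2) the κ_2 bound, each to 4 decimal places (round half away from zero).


0.0042
0.4892

from the listed singular values, σ₁ = 7, σ_n = 35/1837
κ = σ_max/σ_min = 7/(35/1837) = 367.4000
worst-case relative error ≤ 367.4000 × 1/751 = 0.4892
solve Ax = b  →  x = [-35.8867 -38.3025]
‖b‖ = 3.1623, ‖x‖ = 52.4875
re-solving with b+δb shifts x by Δx of norm 0.2210
relative error = 0.0042
realised/bound (from unrounded values) ≈ 0.0086


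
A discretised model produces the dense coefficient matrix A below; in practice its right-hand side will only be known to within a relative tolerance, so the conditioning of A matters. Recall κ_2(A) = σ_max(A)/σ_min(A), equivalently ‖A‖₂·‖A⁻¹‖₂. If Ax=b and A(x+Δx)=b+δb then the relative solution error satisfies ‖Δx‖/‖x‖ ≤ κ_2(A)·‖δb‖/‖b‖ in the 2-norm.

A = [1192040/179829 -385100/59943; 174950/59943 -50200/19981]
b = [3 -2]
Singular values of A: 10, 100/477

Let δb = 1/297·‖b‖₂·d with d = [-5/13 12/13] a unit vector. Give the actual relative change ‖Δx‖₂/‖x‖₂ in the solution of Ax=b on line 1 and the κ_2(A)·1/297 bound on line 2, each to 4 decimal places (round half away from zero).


σ_max = 10, σ_min = 100/477
κ_2(A) = 10 / (100/477) = 47.7000
worst-case relative error ≤ 47.7000 × 1/297 = 0.1606
solve Ax = b  →  x = [-9.7241 -10.5003]
‖b‖₂ = 3.6056 and ‖x‖₂ = 14.3114
δb = ε·‖b‖·d = [-0.0047 0.0112]; solving A·Δx = δb gives ‖Δx‖ = 0.0579
relative error = 0.0040
tightness: 0.0040 against a bound of 0.1606 (unrounded ratio ≈ 0.0252)

0.0040
0.1606


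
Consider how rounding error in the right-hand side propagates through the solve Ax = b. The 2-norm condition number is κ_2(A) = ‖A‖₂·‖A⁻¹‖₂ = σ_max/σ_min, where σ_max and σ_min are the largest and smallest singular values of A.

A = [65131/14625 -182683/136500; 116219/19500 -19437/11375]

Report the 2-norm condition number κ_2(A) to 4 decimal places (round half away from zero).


M = AᵀA = [7577378329/136890000 -322288648/19963125; -322288648/19963125 3511033681/745290000]. tr(M)=322312673/5366088, det(M)=23088025/171714816
char-poly roots: 961/16 and 24025/10732176
κ = σ_max/σ_min = (31/4)/(155/3276) = 163.8000

163.8000


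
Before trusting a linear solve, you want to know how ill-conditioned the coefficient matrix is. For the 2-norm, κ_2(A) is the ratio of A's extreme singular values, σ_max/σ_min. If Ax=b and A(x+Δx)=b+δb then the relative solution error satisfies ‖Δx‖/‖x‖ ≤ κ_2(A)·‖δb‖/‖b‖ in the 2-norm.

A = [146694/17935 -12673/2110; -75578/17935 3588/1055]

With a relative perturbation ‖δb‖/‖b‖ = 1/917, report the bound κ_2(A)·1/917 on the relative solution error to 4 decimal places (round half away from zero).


0.0575

form AᵀA = [18845096/222605 -14125887/222605; -14125887/222605 42419981/890420] with trace 23560073/178084 and determinant 279841/44521
λ_max, λ_min = (23560073/178084 ± √554279676491025/31713911056)/2 = 529/4, 2116/44521
σ_max=√(529/4)=(23/2), σ_min=√(2116/44521)=(46/211) → κ = 52.7500
bound on ‖Δx‖/‖x‖: κ·ε = 52.7500·1/917 = 0.0575


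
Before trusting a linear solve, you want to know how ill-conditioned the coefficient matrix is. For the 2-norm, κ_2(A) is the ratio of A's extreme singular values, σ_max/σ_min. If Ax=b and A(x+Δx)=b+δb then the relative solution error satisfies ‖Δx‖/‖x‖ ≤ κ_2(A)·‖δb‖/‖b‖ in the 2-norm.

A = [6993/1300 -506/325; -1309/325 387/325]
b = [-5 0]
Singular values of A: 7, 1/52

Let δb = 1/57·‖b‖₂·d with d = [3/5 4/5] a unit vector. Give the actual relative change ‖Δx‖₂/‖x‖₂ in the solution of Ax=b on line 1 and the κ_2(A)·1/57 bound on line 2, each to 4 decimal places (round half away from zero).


σ_max = 7, σ_min = 1/52
condition number: 7 ÷ (1/52) = 364.0000
perturbation bound = 364.0000·1/57 = 6.3860
solve Ax = b  →  x = [-44.2286 -149.6000]
‖b‖₂ = 5.0000 and ‖x‖₂ = 156.0010
δb = ε·‖b‖·d = [0.0526 0.0702]; solving A·Δx = δb gives ‖Δx‖ = 4.5614
dividing the unrounded norms, ‖Δx‖/‖x‖ = 0.0292
tightness: 0.0292 against a bound of 6.3860 (unrounded ratio ≈ 0.0046)

0.0292
6.3860


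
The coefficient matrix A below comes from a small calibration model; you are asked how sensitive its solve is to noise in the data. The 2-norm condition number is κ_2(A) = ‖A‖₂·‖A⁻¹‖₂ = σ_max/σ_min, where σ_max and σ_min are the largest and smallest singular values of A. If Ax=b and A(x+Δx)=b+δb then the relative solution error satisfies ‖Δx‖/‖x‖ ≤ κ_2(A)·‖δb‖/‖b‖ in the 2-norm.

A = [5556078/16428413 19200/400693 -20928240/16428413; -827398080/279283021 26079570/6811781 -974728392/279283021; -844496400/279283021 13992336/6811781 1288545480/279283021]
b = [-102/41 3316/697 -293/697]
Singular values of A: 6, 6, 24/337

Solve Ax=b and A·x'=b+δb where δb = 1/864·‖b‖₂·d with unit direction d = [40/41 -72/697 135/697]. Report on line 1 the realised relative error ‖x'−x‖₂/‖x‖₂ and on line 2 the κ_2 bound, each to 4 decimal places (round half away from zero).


0.0021
0.0975

σ_max = 6, σ_min = 24/337
κ_2(A) = 6 / (24/337) = 84.2500
worst-case relative error ≤ 84.2500 × 1/864 = 0.0975
solve Ax = b  →  x = [-30.1357 -28.5690 -7.1222]
‖b‖ = 5.3852, ‖x‖ = 42.1316
re-solving with b+δb shifts x by Δx of norm 0.0875
dividing the unrounded norms, ‖Δx‖/‖x‖ = 0.0021
realised/bound (from unrounded values) ≈ 0.0213


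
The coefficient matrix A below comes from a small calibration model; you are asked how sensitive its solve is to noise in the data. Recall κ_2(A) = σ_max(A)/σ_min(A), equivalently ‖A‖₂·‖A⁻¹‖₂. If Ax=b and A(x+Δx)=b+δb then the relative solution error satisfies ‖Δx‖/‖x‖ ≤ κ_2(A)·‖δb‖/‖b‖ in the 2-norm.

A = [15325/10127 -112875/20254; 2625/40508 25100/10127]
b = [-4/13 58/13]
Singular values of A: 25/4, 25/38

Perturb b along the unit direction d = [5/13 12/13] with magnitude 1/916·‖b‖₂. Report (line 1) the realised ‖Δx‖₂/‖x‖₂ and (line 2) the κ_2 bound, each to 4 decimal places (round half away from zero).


from the listed singular values, σ₁ = 25/4, σ_n = 25/38
condition number: (25/4) ÷ (25/38) = 9.5000
κ_2(A)·‖δb‖/‖b‖ = 0.0104
solve Ax = b  →  x = [5.8615 1.6468]
‖b‖ = 4.4721, ‖x‖ = 6.0884
re-solving with b+δb shifts x by Δx of norm 0.0074
relative error = 0.0012
realised/bound (from unrounded values) ≈ 0.1175

0.0012
0.0104


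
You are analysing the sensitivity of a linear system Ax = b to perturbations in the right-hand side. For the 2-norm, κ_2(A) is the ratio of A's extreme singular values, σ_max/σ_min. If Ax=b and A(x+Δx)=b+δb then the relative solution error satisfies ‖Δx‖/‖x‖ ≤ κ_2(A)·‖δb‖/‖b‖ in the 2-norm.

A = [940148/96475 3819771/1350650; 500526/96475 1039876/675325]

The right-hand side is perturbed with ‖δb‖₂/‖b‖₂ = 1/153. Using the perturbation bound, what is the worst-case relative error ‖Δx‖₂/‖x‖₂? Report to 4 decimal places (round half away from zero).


2.5964

AᵀA = [785055044/6441125 1602809694/45087875; 1602809694/45087875 13090670501/1262460500]; tr = 1335691673/10099684, det = 279841/2524921
eigenvalues of AᵀA: λ = (tr ± √(tr²−4·det))/2 = 529/4, 2116/2524921
κ = σ_max/σ_min = (23/2)/(46/1589) = 397.2500
κ_2(A)·‖δb‖/‖b‖ = 2.5964


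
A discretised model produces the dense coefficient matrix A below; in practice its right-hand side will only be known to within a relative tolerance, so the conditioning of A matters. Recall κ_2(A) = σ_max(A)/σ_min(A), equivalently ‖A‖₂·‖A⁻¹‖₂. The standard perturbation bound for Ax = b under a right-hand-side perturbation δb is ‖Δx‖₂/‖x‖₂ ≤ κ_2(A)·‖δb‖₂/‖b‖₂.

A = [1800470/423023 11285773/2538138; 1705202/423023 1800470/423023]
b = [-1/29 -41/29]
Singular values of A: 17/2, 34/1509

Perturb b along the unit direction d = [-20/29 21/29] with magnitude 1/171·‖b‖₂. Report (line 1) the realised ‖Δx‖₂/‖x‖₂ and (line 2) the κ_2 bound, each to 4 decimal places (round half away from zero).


σ_max = 17/2, σ_min = 34/1509
condition number: (17/2) ÷ (34/1509) = 377.2500
κ_2(A)·‖δb‖/‖b‖ = 2.2061
solve Ax = b  →  x = [32.0578 -30.6937]
‖b‖ = 1.4142, ‖x‖ = 44.3825
δb = ε·‖b‖·d = [-0.0057 0.0060]; solving A·Δx = δb gives ‖Δx‖ = 0.3671
realised ‖Δx‖/‖x‖ = 0.0083
tightness: 0.0083 against a bound of 2.2061 (unrounded ratio ≈ 0.0037)

0.0083
2.2061


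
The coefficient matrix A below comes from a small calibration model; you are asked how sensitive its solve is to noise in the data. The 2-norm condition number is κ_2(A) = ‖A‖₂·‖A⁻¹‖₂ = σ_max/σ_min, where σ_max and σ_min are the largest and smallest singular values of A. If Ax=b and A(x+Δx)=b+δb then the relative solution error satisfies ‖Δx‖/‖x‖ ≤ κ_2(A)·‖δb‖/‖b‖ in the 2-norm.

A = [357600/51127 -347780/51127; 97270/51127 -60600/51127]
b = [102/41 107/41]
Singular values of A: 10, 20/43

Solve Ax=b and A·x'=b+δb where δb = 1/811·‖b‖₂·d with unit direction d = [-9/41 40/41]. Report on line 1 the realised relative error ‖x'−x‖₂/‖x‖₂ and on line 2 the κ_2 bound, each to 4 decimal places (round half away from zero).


0.0022
0.0265

σ_max = 10, σ_min = 20/43
κ = σ_max/σ_min = 10/(20/43) = 21.5000
κ_2(A)·‖δb‖/‖b‖ = 0.0265
solve Ax = b  →  x = [3.1828 2.9069]
‖b‖₂ = 3.6056 and ‖x‖₂ = 4.3105
re-solving with b+δb shifts x by Δx of norm 0.0096
realised ‖Δx‖/‖x‖ = 0.0022
tightness: 0.0022 against a bound of 0.0265 (unrounded ratio ≈ 0.0836)


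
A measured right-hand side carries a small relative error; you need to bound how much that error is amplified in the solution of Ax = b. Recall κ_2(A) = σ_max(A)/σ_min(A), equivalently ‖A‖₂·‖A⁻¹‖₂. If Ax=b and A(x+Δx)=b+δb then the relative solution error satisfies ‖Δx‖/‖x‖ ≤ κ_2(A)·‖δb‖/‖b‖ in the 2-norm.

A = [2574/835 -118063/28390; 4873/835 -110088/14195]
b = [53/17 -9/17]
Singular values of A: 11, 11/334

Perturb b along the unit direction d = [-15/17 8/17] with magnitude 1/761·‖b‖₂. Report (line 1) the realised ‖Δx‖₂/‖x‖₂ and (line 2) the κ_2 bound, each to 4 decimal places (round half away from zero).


0.0014
0.4389

σ_max = 11, σ_min = 11/334
κ_2(A) = 11 / (11/334) = 334.0000
κ_2(A)·‖δb‖/‖b‖ = 0.4389
solve Ax = b  →  x = [-72.8182 -54.7273]
‖b‖ = 3.1623, ‖x‖ = 91.0910
re-solving with b+δb shifts x by Δx of norm 0.1262
realised ‖Δx‖/‖x‖ = 0.0014
tightness: 0.0014 against a bound of 0.4389 (unrounded ratio ≈ 0.0032)


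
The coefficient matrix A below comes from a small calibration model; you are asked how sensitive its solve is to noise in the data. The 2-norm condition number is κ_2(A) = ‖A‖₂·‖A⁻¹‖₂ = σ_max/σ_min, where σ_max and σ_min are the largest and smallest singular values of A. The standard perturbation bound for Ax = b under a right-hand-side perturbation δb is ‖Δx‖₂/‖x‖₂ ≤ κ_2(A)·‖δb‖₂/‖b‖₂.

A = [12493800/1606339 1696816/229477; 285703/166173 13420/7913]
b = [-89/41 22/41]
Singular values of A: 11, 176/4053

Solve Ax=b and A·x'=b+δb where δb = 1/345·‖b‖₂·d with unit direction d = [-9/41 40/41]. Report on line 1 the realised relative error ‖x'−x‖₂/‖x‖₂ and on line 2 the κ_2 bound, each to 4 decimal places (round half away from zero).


0.0065
0.7342

σ_max = 11, σ_min = 176/4053
κ_2(A) = 11 / (176/4053) = 253.3125
worst-case relative error ≤ 253.3125 × 1/345 = 0.7342
solve Ax = b  →  x = [-16.0133 16.5504]
‖b‖₂ = 2.2361 and ‖x‖₂ = 23.0291
re-solving with b+δb shifts x by Δx of norm 0.1493
realised ‖Δx‖/‖x‖ = 0.0065
realised/bound (from unrounded values) ≈ 0.0088


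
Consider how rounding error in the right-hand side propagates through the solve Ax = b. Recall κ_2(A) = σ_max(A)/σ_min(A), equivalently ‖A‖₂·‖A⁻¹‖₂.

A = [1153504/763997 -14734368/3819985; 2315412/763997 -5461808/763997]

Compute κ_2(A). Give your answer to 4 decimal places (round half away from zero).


M = AᵀA = [1781129680/155361037 -21354227136/776805185; -21354227136/776805185 256290994432/3884025925]. tr(M)=23139941264/298771225, det(M)=239878144/298771225
λ_max, λ_min = (23139941264/298771225 ± √535170206953635492096/89264244888000625)/2 = 1936/25, 123904/11950849
κ = σ_max/σ_min = (44/5)/(352/3457) = 86.4250

86.4250


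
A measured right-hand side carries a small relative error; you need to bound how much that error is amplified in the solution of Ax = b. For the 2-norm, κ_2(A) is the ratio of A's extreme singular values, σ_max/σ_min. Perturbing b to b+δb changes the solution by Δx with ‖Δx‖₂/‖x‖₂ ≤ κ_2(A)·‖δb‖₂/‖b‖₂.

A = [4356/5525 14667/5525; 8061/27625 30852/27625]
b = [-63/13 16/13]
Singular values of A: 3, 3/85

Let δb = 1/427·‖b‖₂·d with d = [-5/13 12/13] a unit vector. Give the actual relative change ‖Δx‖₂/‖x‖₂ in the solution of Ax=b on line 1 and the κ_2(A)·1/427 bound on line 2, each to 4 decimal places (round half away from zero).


0.0039
0.1991

from the listed singular values, σ₁ = 3, σ_n = 3/85
condition number: 3 ÷ (3/85) = 85.0000
κ_2(A)·‖δb‖/‖b‖ = 0.1991
solve Ax = b  →  x = [-81.9733 22.5200]
‖b‖ = 5.0000, ‖x‖ = 85.0105
δb = ε·‖b‖·d = [-0.0045 0.0108]; solving A·Δx = δb gives ‖Δx‖ = 0.3318
relative error = 0.0039
realised/bound (from unrounded values) ≈ 0.0196


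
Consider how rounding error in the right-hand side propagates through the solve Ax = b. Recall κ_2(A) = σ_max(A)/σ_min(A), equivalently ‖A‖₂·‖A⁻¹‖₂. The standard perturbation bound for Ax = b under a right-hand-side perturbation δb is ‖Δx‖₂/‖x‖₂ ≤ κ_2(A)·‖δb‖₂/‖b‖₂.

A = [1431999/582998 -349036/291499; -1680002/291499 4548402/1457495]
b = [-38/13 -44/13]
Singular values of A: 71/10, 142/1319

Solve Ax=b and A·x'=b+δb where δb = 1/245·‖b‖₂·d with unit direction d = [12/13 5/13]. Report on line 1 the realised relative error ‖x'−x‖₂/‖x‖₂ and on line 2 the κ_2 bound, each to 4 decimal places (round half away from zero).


0.0046
0.2692

largest singular value 71/10, smallest 142/1319
κ = σ_max/σ_min = (71/10)/(142/1319) = 65.9500
perturbation bound = 65.9500·1/245 = 0.2692
solve Ax = b  →  x = [-17.2361 -32.9163]
‖b‖ = 4.4721, ‖x‖ = 37.1560
re-solving with b+δb shifts x by Δx of norm 0.1696
relative error = 0.0046
so the bound overstates the realised error by a factor of ≈ 58.9892 (computed from the unrounded values)


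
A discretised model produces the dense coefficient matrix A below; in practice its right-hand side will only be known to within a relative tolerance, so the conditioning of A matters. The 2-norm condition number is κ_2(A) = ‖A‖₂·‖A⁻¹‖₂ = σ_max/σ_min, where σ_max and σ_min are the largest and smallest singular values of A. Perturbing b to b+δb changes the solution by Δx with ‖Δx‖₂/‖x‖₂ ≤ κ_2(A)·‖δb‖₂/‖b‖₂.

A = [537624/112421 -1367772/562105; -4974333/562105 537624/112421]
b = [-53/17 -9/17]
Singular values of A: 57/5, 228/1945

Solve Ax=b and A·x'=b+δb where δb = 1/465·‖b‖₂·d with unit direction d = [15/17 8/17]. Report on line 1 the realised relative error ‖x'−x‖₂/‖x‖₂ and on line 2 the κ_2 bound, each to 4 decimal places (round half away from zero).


0.0023
0.2091

largest singular value 57/5, smallest 228/1945
condition number: (57/5) ÷ (228/1945) = 97.2500
bound on ‖Δx‖/‖x‖: κ·ε = 97.2500·1/465 = 0.2091
solve Ax = b  →  x = [-12.1207 -22.5400]
2-norm of b is 3.1623; of x, 25.5923
Δx = A⁻¹·δb where δb = 1/465·3.1623·d; ‖Δx‖ = 0.0580
realised ‖Δx‖/‖x‖ = 0.0023
realised/bound (from unrounded values) ≈ 0.0108


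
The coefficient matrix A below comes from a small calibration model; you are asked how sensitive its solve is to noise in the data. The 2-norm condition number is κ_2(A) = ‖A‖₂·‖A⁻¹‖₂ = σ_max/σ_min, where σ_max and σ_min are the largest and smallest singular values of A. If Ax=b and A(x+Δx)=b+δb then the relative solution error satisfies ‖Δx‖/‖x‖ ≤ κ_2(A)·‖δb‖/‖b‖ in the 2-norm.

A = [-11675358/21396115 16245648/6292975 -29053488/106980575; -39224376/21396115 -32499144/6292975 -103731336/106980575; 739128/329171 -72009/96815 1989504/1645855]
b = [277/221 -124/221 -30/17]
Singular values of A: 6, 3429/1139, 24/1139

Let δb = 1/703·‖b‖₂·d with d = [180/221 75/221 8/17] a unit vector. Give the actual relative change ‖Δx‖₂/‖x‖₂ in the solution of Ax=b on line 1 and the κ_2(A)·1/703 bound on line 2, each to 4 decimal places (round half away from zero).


largest singular value 6, smallest 24/1139
condition number: 6 ÷ (24/1139) = 284.7500
κ_2(A)·‖δb‖/‖b‖ = 0.4050
solve Ax = b  →  x = [-0.5216 0.3460 -0.2782]
‖b‖₂ = 2.2361 and ‖x‖₂ = 0.6849
δb = ε·‖b‖·d = [0.0026 0.0011 0.0015]; solving A·Δx = δb gives ‖Δx‖ = 0.1510
realised ‖Δx‖/‖x‖ = 0.2204
so the bound overstates the realised error by a factor of ≈ 1.8378 (computed from the unrounded values)

0.2204
0.4050


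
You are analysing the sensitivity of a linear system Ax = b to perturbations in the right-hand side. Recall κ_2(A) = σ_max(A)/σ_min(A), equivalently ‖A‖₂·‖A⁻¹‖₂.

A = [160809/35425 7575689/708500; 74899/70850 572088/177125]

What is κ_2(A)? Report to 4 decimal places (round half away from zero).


AᵀA = [174476797/8031556 2086298577/40157780; 2086298577/40157780 100204189921/803155600]; tr = 696164909/4752400, det = 214358881/19009600
char-poly roots: 14641/100 and 14641/190096
so κ_2 = √((14641/100) / (14641/190096)) = 43.6000

43.6000


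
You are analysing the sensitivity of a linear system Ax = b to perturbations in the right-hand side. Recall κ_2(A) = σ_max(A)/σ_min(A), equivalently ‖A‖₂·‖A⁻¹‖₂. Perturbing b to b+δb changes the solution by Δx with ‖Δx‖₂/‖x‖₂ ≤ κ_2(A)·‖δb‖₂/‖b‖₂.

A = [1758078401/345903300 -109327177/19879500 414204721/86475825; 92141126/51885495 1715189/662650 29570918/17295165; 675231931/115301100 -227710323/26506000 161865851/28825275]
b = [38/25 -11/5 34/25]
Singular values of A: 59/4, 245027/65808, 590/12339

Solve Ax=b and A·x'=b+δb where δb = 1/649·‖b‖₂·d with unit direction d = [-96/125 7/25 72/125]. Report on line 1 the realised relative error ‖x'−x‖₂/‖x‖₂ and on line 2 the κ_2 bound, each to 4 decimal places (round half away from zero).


0.0046
0.4753

from the listed singular values, σ₁ = 59/4, σ_n = 590/12339
κ = σ_max/σ_min = (59/4)/(590/12339) = 308.4750
bound on ‖Δx‖/‖x‖: κ·ε = 308.4750·1/649 = 0.4753
solve Ax = b  →  x = [14.2260 -0.4825 -15.3321]
‖b‖ = 3.0000, ‖x‖ = 20.9209
Δx = A⁻¹·δb where δb = 1/649·3.0000·d; ‖Δx‖ = 0.0967
relative error = 0.0046
realised/bound (from unrounded values) ≈ 0.0097


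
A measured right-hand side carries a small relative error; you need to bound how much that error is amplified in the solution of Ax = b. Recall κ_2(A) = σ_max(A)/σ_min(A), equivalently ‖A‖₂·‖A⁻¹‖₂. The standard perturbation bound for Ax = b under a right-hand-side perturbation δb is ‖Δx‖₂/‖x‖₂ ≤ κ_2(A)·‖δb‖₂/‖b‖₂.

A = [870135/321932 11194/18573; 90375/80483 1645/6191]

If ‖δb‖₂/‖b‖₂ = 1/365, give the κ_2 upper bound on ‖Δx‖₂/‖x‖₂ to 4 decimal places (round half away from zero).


0.5957

AᵀA = [5253356025/613255696 147747355/76656962; 147747355/76656962 149659861/344956329]; tr = 29550721/3283344, det = 625/364816
eigenvalues of AᵀA: λ = (tr ± √(tr²−4·det))/2 = 9, 625/3283344
so κ_2 = √(9 / (625/3283344)) = 217.4400
κ_2(A)·‖δb‖/‖b‖ = 0.5957


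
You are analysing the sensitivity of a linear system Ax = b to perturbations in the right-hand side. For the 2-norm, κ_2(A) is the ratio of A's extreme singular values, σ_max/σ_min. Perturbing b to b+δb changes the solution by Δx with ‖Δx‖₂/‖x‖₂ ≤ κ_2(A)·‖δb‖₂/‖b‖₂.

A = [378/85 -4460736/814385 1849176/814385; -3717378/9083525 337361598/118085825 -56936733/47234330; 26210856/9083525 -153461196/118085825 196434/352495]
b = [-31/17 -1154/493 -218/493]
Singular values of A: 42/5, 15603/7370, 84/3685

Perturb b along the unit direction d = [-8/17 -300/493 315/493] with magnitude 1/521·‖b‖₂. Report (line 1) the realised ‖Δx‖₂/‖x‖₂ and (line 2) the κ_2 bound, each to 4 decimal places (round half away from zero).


from the listed singular values, σ₁ = 42/5, σ_n = 84/3685
condition number: (42/5) ÷ (84/3685) = 368.5000
bound on ‖Δx‖/‖x‖: κ·ε = 368.5000·1/521 = 0.7073
solve Ax = b  →  x = [-0.8272 33.3101 81.1704]
‖b‖ = 3.0000, ‖x‖ = 87.7433
δb = ε·‖b‖·d = [-0.0027 -0.0035 0.0037]; solving A·Δx = δb gives ‖Δx‖ = 0.2526
dividing the unrounded norms, ‖Δx‖/‖x‖ = 0.0029
so the bound overstates the realised error by a factor of ≈ 245.6811 (computed from the unrounded values)

0.0029
0.7073


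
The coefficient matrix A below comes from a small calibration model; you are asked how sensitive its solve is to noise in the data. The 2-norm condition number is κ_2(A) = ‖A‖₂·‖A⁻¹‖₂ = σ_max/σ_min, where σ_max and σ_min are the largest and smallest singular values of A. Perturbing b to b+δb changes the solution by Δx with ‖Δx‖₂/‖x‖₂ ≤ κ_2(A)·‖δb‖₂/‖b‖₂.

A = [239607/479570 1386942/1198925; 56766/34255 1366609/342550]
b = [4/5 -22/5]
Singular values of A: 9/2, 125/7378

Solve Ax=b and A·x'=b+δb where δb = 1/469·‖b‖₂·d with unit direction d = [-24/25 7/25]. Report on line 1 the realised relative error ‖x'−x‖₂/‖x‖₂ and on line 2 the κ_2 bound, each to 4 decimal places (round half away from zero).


0.0048
0.5663

from the listed singular values, σ₁ = 9/2, σ_n = 125/7378
κ = σ_max/σ_min = (9/2)/(125/7378) = 265.6080
perturbation bound = 265.6080·1/469 = 0.5663
solve Ax = b  →  x = [108.6255 -46.2236]
2-norm of b is 4.4721; of x, 118.0513
δb = ε·‖b‖·d = [-0.0092 0.0027]; solving A·Δx = δb gives ‖Δx‖ = 0.5628
relative error = 0.0048
realised/bound (from unrounded values) ≈ 0.0084


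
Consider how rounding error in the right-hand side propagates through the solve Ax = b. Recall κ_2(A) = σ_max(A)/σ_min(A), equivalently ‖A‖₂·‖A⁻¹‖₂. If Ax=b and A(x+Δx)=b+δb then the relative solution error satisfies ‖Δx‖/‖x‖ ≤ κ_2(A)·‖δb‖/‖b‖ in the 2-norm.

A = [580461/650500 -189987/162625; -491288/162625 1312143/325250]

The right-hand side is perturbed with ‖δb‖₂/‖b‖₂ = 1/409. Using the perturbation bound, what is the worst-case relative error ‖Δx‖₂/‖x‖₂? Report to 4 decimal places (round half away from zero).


AᵀA = [6718011769/677040400 -2239296423/169260100; -2239296423/169260100 2985759189/169260100]; tr = 746441941/27081616, det = 540225/108326464
eigenvalues of AᵀA: λ = (tr ± √(tr²−4·det))/2 = 441/16, 1225/6770404
κ = σ_max/σ_min = (21/4)/(35/2602) = 390.3000
κ_2(A)·‖δb‖/‖b‖ = 0.9543

0.9543


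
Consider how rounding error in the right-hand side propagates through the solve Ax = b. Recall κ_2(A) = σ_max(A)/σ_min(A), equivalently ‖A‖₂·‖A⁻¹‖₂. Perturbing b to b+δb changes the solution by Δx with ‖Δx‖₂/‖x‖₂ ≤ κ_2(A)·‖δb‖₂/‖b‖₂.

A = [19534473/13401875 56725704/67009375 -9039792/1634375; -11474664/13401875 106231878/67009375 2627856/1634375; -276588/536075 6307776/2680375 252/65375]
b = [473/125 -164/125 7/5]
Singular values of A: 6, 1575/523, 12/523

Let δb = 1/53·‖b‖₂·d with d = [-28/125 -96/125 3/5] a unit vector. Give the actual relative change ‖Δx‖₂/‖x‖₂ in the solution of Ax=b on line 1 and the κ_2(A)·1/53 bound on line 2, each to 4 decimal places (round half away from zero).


σ_max = 6, σ_min = 12/523
κ_2(A) = 6 / (12/523) = 261.5000
κ_2(A)·‖δb‖/‖b‖ = 4.9340
solve Ax = b  →  x = [40.9287 9.5493 11.5633]
2-norm of b is 4.2426; of x, 43.5897
re-solving with b+δb shifts x by Δx of norm 3.4888
realised ‖Δx‖/‖x‖ = 0.0800
tightness: 0.0800 against a bound of 4.9340 (unrounded ratio ≈ 0.0162)

0.0800
4.9340


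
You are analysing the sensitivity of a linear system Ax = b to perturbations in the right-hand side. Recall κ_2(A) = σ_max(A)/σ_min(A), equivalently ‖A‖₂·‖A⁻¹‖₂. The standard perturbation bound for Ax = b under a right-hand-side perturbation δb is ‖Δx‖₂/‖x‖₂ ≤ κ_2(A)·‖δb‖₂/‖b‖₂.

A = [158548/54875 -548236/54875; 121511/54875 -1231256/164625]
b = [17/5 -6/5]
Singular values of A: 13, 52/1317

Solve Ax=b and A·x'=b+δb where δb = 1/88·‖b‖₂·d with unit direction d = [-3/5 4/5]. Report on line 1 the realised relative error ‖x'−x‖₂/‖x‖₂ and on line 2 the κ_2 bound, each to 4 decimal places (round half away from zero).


largest singular value 13, smallest 52/1317
κ = σ_max/σ_min = 13/(52/1317) = 329.2500
bound on ‖Δx‖/‖x‖: κ·ε = 329.2500·1/88 = 3.7415
solve Ax = b  →  x = [-72.8985 -21.4223]
2-norm of b is 3.6056; of x, 75.9809
Δx = A⁻¹·δb where δb = 1/88·3.6056·d; ‖Δx‖ = 1.0377
dividing the unrounded norms, ‖Δx‖/‖x‖ = 0.0137
tightness: 0.0137 against a bound of 3.7415 (unrounded ratio ≈ 0.0037)

0.0137
3.7415


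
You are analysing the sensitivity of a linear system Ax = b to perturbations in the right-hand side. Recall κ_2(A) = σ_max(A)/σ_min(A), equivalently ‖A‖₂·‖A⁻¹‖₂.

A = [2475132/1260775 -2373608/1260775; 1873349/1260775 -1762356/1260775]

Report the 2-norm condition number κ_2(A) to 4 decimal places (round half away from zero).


form AᵀA = [385428595729/63582144025 -73412007732/12716428805; -73412007732/12716428805 349596544336/63582144025] with trace 174797893/15120605 and determinant 5345344/1890075625
solving λ² − 174797893/15120605·λ + 5345344/1890075625 = 0 gives λ = 289/25, 18496/75603025
κ = σ_max/σ_min = (17/5)/(136/8695) = 217.3750

217.3750


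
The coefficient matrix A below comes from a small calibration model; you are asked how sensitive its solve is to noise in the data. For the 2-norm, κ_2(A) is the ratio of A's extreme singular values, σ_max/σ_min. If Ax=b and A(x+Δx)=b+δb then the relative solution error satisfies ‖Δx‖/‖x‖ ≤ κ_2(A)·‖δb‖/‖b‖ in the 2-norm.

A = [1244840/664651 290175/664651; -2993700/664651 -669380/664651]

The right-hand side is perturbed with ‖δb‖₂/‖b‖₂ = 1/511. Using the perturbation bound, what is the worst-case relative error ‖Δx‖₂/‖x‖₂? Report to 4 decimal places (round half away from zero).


M = AᵀA = [62200392400/2613970129 13994937000/2613970129; 13994937000/2613970129 3149533225/2613970129]. tr(M)=38875625/1555009, det(M)=10000/1555009
λ_max, λ_min = (38875625/1555009 ± √1511252018780625/2418052990081)/2 = 25, 400/1555009
κ_2(A) = √(λ_max/λ_min) = √(25 / (400/1555009)) = 311.7500
worst-case relative error ≤ 311.7500 × 1/511 = 0.6101

0.6101


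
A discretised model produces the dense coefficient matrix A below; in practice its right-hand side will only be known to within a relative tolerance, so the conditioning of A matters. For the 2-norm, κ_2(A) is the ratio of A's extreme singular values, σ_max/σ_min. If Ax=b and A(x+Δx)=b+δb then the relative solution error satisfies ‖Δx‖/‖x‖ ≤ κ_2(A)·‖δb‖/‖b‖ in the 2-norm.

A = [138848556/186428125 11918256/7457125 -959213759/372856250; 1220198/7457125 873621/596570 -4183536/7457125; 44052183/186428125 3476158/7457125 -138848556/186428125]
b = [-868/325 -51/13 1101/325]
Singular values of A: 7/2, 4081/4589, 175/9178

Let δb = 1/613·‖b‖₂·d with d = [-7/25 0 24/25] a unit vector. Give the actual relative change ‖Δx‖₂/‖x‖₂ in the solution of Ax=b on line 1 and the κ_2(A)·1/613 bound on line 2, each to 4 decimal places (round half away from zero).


0.0024
0.2994

largest singular value 7/2, smallest 175/9178
κ = σ_max/σ_min = (7/2)/(175/9178) = 183.5600
κ_2(A)·‖δb‖/‖b‖ = 0.2994
solve Ax = b  →  x = [201.7663 -3.2130 57.4544]
‖b‖₂ = 5.8310 and ‖x‖₂ = 209.8117
with δb = [-0.0027 0.0000 0.0091], A·Δx = δb → ‖Δx‖ = 0.4989
relative error = 0.0024
realised/bound (from unrounded values) ≈ 0.0079


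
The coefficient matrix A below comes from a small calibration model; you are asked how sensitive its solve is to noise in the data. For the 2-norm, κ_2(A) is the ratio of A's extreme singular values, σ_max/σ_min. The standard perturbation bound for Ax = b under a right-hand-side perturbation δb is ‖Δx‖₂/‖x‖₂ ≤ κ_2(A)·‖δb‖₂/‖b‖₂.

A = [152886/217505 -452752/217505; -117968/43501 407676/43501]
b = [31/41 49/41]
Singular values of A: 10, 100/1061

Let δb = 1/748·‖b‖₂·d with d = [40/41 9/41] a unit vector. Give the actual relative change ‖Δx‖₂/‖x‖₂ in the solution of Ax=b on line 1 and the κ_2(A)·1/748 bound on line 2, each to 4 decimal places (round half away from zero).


σ_max = 10, σ_min = 100/1061
condition number: 10 ÷ (100/1061) = 106.1000
perturbation bound = 106.1000·1/748 = 0.1418
solve Ax = b  →  x = [10.1576 3.0668]
2-norm of b is 1.4142; of x, 10.6105
δb = ε·‖b‖·d = [0.0018 0.0004]; solving A·Δx = δb gives ‖Δx‖ = 0.0201
dividing the unrounded norms, ‖Δx‖/‖x‖ = 0.0019
tightness: 0.0019 against a bound of 0.1418 (unrounded ratio ≈ 0.0133)

0.0019
0.1418
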